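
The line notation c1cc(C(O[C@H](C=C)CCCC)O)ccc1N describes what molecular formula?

Heavy atoms from the SMILES: 14 C, 1 N, 2 O.
Implicit hydrogens by atom environment:
  4 × C: 2 H each → 8
  4 × C (aromatic): 1 H each → 4
  3 × C: 1 H each → 3
  2 × C (aromatic): no H
  1 × C: 3 H
  1 × N: 2 H
  1 × O: 1 H
  1 × O: no H
  Total hydrogens = 21.
Molecular formula: C14H21NO2

C14H21NO2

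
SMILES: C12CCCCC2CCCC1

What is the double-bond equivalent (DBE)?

2

Molecular formula from the SMILES: C10H18.
DoU = (2C + 2 + N − H − X)/2 = (2·10 + 2 + 0 − 18 − 0)/2 = 4/2 = 2.
(Structurally: 2 ring(s) + 0 π bond(s) = 2.)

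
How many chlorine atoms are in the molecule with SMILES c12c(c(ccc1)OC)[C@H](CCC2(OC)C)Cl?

1

The symbol for chlorine appears 1 time in the SMILES.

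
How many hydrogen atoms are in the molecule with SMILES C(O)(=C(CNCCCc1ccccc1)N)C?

Hydrogens are implicit in SMILES; fill each atom to its normal valence:
  5 × C (aromatic): 1 H each → 5
  4 × C: 2 H each → 8
  2 × C: no H
  1 × C: 3 H
  1 × C (aromatic): no H
  1 × N: 2 H
  1 × N: 1 H
  1 × O: 1 H
  Total hydrogens = 20.

20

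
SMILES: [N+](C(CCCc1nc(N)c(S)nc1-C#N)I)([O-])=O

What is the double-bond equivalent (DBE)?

Molecular formula from the SMILES: C9H10IN5O2S.
DoU = (2C + 2 + N − H − X)/2 = (2·9 + 2 + 5 − 10 − 1)/2 = 14/2 = 7.
(Structurally: 1 ring(s) + 6 π bond(s) = 7.)

7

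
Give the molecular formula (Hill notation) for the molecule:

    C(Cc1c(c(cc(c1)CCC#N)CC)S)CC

Heavy atoms from the SMILES: 15 C, 1 N, 1 S.
Implicit hydrogens by atom environment:
  6 × C: 2 H each → 12
  4 × C (aromatic): no H
  2 × C: 3 H each → 6
  2 × C (aromatic): 1 H each → 2
  1 × C: no H
  1 × N: no H
  1 × S: 1 H
  Total hydrogens = 21.
Molecular formula: C15H21NS

C15H21NS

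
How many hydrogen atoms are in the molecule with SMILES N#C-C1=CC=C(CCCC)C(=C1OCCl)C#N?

13

Hydrogens are implicit in SMILES; fill each atom to its normal valence:
  4 × C: 2 H each → 8
  4 × C (aromatic): no H
  2 × C (aromatic): 1 H each → 2
  2 × C: no H
  2 × N: no H
  1 × C: 3 H
  1 × Cl: no H
  1 × O: no H
  Total hydrogens = 13.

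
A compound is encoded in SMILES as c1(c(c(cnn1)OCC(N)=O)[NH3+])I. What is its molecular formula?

Heavy atoms from the SMILES: 6 C, 1 I, 4 N, 2 O.
Implicit hydrogens by atom environment:
  3 × C (aromatic): no H
  2 × N (aromatic): no H
  2 × O: no H
  1 × C: 2 H
  1 × C (aromatic): 1 H
  1 × C: no H
  1 × I: no H
  1 × N (charge +1): 3 H
  1 × N: 2 H
  Total hydrogens = 8.
Net charge +1.
Molecular formula: C6H8IN4O2+

C6H8IN4O2+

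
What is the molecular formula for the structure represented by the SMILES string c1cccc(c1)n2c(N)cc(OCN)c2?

Heavy atoms from the SMILES: 11 C, 3 N, 1 O.
Implicit hydrogens by atom environment:
  7 × C (aromatic): 1 H each → 7
  3 × C (aromatic): no H
  2 × N: 2 H each → 4
  1 × C: 2 H
  1 × N (aromatic): no H
  1 × O: no H
  Total hydrogens = 13.
Molecular formula: C11H13N3O

C11H13N3O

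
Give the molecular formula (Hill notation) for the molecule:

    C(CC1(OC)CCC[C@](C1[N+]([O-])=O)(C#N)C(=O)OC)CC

C14H22N2O5

Heavy atoms from the SMILES: 14 C, 2 N, 5 O.
Implicit hydrogens by atom environment:
  6 × C: 2 H each → 12
  4 × C: no H
  4 × O: no H
  3 × C: 3 H each → 9
  1 × C: 1 H
  1 × N (charge +1): no H
  1 × N: no H
  1 × O (charge -1): no H
  Total hydrogens = 22.
Molecular formula: C14H22N2O5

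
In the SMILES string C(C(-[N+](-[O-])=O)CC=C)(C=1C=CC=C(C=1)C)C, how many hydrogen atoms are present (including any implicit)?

Hydrogens are implicit in SMILES; fill each atom to its normal valence:
  4 × C (aromatic): 1 H each → 4
  3 × C: 1 H each → 3
  2 × C: 3 H each → 6
  2 × C: 2 H each → 4
  2 × C (aromatic): no H
  1 × N (charge +1): no H
  1 × O: no H
  1 × O (charge -1): no H
  Total hydrogens = 17.

17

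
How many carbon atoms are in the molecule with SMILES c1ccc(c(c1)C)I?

7

The symbol for carbon appears 7 times in the SMILES. Lowercase c denotes aromatic carbon and counts toward C.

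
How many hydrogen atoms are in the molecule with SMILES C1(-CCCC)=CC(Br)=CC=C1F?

12

Hydrogens are implicit in SMILES; fill each atom to its normal valence:
  3 × C: 2 H each → 6
  3 × C (aromatic): 1 H each → 3
  3 × C (aromatic): no H
  1 × Br: no H
  1 × C: 3 H
  1 × F: no H
  Total hydrogens = 12.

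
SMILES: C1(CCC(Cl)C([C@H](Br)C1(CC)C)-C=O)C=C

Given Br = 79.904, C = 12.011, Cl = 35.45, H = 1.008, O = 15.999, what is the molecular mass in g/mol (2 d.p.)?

307.66

Molecular formula: C13H20BrClO.
M = 1×79.904 + 13×12.011 + 1×35.45 + 20×1.008 + 1×15.999 = 307.66 g/mol.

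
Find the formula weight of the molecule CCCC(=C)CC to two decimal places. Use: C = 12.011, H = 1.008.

Molecular formula: C7H14.
M = 7×12.011 + 14×1.008 = 98.19 g/mol.

98.19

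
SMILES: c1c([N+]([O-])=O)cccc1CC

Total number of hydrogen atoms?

9

Hydrogens are implicit in SMILES; fill each atom to its normal valence:
  4 × C (aromatic): 1 H each → 4
  2 × C (aromatic): no H
  1 × C: 3 H
  1 × C: 2 H
  1 × N (charge +1): no H
  1 × O: no H
  1 × O (charge -1): no H
  Total hydrogens = 9.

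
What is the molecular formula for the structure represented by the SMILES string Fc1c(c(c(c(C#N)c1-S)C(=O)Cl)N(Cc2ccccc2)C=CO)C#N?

C18H11ClFN3O2S

Heavy atoms from the SMILES: 18 C, 1 Cl, 1 F, 3 N, 2 O, 1 S.
Implicit hydrogens by atom environment:
  7 × C (aromatic): no H
  5 × C (aromatic): 1 H each → 5
  3 × C: no H
  3 × N: no H
  2 × C: 1 H each → 2
  1 × C: 2 H
  1 × Cl: no H
  1 × F: no H
  1 × O: 1 H
  1 × O: no H
  1 × S: 1 H
  Total hydrogens = 11.
Molecular formula: C18H11ClFN3O2S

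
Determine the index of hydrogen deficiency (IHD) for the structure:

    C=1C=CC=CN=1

Molecular formula from the SMILES: C5H5N.
DoU = (2C + 2 + N − H − X)/2 = (2·5 + 2 + 1 − 5 − 0)/2 = 8/2 = 4.
(Structurally: 1 ring(s) + 3 π bond(s) = 4.)

4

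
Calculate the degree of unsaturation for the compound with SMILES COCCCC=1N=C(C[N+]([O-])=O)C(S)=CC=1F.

5

Molecular formula from the SMILES: C10H13FN2O3S.
DoU = (2C + 2 + N − H − X)/2 = (2·10 + 2 + 2 − 13 − 1)/2 = 10/2 = 5.
(Structurally: 1 ring(s) + 4 π bond(s) = 5.)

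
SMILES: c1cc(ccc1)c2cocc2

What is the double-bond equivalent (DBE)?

7

Molecular formula from the SMILES: C10H8O.
DoU = (2C + 2 + N − H − X)/2 = (2·10 + 2 + 0 − 8 − 0)/2 = 14/2 = 7.
(Structurally: 2 ring(s) + 5 π bond(s) = 7.)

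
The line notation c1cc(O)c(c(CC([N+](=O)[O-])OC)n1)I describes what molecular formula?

Heavy atoms from the SMILES: 8 C, 1 I, 2 N, 4 O.
Implicit hydrogens by atom environment:
  3 × C (aromatic): no H
  2 × C (aromatic): 1 H each → 2
  2 × O: no H
  1 × C: 3 H
  1 × C: 2 H
  1 × C: 1 H
  1 × I: no H
  1 × N (aromatic): no H
  1 × N (charge +1): no H
  1 × O: 1 H
  1 × O (charge -1): no H
  Total hydrogens = 9.
Molecular formula: C8H9IN2O4

C8H9IN2O4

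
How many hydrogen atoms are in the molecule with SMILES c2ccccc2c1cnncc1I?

Hydrogens are implicit in SMILES; fill each atom to its normal valence:
  7 × C (aromatic): 1 H each → 7
  3 × C (aromatic): no H
  2 × N (aromatic): no H
  1 × I: no H
  Total hydrogens = 7.

7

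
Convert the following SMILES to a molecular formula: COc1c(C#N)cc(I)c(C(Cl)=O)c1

C9H5ClINO2

Heavy atoms from the SMILES: 9 C, 1 Cl, 1 I, 1 N, 2 O.
Implicit hydrogens by atom environment:
  4 × C (aromatic): no H
  2 × C (aromatic): 1 H each → 2
  2 × C: no H
  2 × O: no H
  1 × C: 3 H
  1 × Cl: no H
  1 × I: no H
  1 × N: no H
  Total hydrogens = 5.
Molecular formula: C9H5ClINO2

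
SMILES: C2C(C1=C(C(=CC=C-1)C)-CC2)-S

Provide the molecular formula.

Heavy atoms from the SMILES: 11 C, 1 S.
Implicit hydrogens by atom environment:
  3 × C: 2 H each → 6
  3 × C (aromatic): 1 H each → 3
  3 × C (aromatic): no H
  1 × C: 3 H
  1 × C: 1 H
  1 × S: 1 H
  Total hydrogens = 14.
Molecular formula: C11H14S

C11H14S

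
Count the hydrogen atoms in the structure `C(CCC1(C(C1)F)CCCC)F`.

Hydrogens are implicit in SMILES; fill each atom to its normal valence:
  7 × C: 2 H each → 14
  2 × F: no H
  1 × C: 3 H
  1 × C: 1 H
  1 × C: no H
  Total hydrogens = 18.

18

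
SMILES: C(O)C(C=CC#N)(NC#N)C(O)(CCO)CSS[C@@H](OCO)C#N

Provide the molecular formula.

C13H18N4O5S2

Heavy atoms from the SMILES: 13 C, 4 N, 5 O, 2 S.
Implicit hydrogens by atom environment:
  5 × C: 2 H each → 10
  5 × C: no H
  4 × O: 1 H each → 4
  3 × C: 1 H each → 3
  3 × N: no H
  2 × S: no H
  1 × N: 1 H
  1 × O: no H
  Total hydrogens = 18.
Molecular formula: C13H18N4O5S2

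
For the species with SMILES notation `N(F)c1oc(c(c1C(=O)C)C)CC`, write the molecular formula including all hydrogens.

Heavy atoms from the SMILES: 9 C, 1 F, 1 N, 2 O.
Implicit hydrogens by atom environment:
  4 × C (aromatic): no H
  3 × C: 3 H each → 9
  1 × C: 2 H
  1 × C: no H
  1 × F: no H
  1 × N: 1 H
  1 × O (aromatic): no H
  1 × O: no H
  Total hydrogens = 12.
Molecular formula: C9H12FNO2

C9H12FNO2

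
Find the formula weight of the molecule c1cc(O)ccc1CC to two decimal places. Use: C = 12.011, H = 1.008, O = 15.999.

122.17

Molecular formula: C8H10O.
M = 8×12.011 + 10×1.008 + 1×15.999 = 122.17 g/mol.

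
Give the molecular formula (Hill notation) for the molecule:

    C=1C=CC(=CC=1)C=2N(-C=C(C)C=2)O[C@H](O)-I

Heavy atoms from the SMILES: 12 C, 1 I, 1 N, 2 O.
Implicit hydrogens by atom environment:
  7 × C (aromatic): 1 H each → 7
  3 × C (aromatic): no H
  1 × C: 3 H
  1 × C: 1 H
  1 × I: no H
  1 × N (aromatic): no H
  1 × O: 1 H
  1 × O: no H
  Total hydrogens = 12.
Molecular formula: C12H12INO2

C12H12INO2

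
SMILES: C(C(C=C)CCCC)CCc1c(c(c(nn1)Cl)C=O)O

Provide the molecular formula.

C15H21ClN2O2

Heavy atoms from the SMILES: 15 C, 1 Cl, 2 N, 2 O.
Implicit hydrogens by atom environment:
  7 × C: 2 H each → 14
  4 × C (aromatic): no H
  3 × C: 1 H each → 3
  2 × N (aromatic): no H
  1 × C: 3 H
  1 × Cl: no H
  1 × O: 1 H
  1 × O: no H
  Total hydrogens = 21.
Molecular formula: C15H21ClN2O2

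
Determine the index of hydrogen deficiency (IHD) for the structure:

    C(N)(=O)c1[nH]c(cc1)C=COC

Molecular formula from the SMILES: C8H10N2O2.
DoU = (2C + 2 + N − H − X)/2 = (2·8 + 2 + 2 − 10 − 0)/2 = 10/2 = 5.
(Structurally: 1 ring(s) + 4 π bond(s) = 5.)

5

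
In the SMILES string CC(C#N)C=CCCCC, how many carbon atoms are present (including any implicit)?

9

The symbol for carbon appears 9 times in the SMILES.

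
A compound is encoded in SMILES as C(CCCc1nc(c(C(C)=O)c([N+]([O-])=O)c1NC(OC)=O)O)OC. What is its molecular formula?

C14H19N3O7

Heavy atoms from the SMILES: 14 C, 3 N, 7 O.
Implicit hydrogens by atom environment:
  5 × C (aromatic): no H
  5 × O: no H
  4 × C: 2 H each → 8
  3 × C: 3 H each → 9
  2 × C: no H
  1 × N: 1 H
  1 × N (aromatic): no H
  1 × N (charge +1): no H
  1 × O: 1 H
  1 × O (charge -1): no H
  Total hydrogens = 19.
Molecular formula: C14H19N3O7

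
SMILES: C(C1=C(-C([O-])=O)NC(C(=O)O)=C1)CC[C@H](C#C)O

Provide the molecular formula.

Heavy atoms from the SMILES: 12 C, 1 N, 5 O.
Implicit hydrogens by atom environment:
  3 × C: 2 H each → 6
  3 × C (aromatic): no H
  3 × C: no H
  2 × C: 1 H each → 2
  2 × O: 1 H each → 2
  2 × O: no H
  1 × C (aromatic): 1 H
  1 × N (aromatic): 1 H
  1 × O (charge -1): no H
  Total hydrogens = 12.
Net charge -1.
Molecular formula: C12H12NO5-

C12H12NO5-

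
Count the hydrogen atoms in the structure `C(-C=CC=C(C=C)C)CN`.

Hydrogens are implicit in SMILES; fill each atom to its normal valence:
  4 × C: 1 H each → 4
  3 × C: 2 H each → 6
  1 × C: 3 H
  1 × C: no H
  1 × N: 2 H
  Total hydrogens = 15.

15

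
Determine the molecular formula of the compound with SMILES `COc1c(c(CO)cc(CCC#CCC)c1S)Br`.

Heavy atoms from the SMILES: 1 Br, 14 C, 2 O, 1 S.
Implicit hydrogens by atom environment:
  5 × C (aromatic): no H
  4 × C: 2 H each → 8
  2 × C: 3 H each → 6
  2 × C: no H
  1 × Br: no H
  1 × C (aromatic): 1 H
  1 × O: 1 H
  1 × O: no H
  1 × S: 1 H
  Total hydrogens = 17.
Molecular formula: C14H17BrO2S

C14H17BrO2S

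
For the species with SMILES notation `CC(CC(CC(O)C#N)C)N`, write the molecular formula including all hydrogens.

Heavy atoms from the SMILES: 8 C, 2 N, 1 O.
Implicit hydrogens by atom environment:
  3 × C: 1 H each → 3
  2 × C: 3 H each → 6
  2 × C: 2 H each → 4
  1 × C: no H
  1 × N: 2 H
  1 × N: no H
  1 × O: 1 H
  Total hydrogens = 16.
Molecular formula: C8H16N2O

C8H16N2O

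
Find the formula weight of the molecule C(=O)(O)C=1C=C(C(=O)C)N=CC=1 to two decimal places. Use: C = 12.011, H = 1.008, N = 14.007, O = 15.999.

165.15

Molecular formula: C8H7NO3.
M = 8×12.011 + 7×1.008 + 1×14.007 + 3×15.999 = 165.15 g/mol.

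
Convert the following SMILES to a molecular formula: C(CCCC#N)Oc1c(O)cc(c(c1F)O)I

Heavy atoms from the SMILES: 11 C, 1 F, 1 I, 1 N, 3 O.
Implicit hydrogens by atom environment:
  5 × C (aromatic): no H
  4 × C: 2 H each → 8
  2 × O: 1 H each → 2
  1 × C (aromatic): 1 H
  1 × C: no H
  1 × F: no H
  1 × I: no H
  1 × N: no H
  1 × O: no H
  Total hydrogens = 11.
Molecular formula: C11H11FINO3

C11H11FINO3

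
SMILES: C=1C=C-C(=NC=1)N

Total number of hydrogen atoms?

Hydrogens are implicit in SMILES; fill each atom to its normal valence:
  4 × C (aromatic): 1 H each → 4
  1 × C (aromatic): no H
  1 × N: 2 H
  1 × N (aromatic): no H
  Total hydrogens = 6.

6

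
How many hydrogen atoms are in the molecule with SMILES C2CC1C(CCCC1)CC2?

18

Hydrogens are implicit in SMILES; fill each atom to its normal valence:
  8 × C: 2 H each → 16
  2 × C: 1 H each → 2
  Total hydrogens = 18.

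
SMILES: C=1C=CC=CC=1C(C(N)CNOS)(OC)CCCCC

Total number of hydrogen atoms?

26

Hydrogens are implicit in SMILES; fill each atom to its normal valence:
  5 × C: 2 H each → 10
  5 × C (aromatic): 1 H each → 5
  2 × C: 3 H each → 6
  2 × O: no H
  1 × C: 1 H
  1 × C: no H
  1 × C (aromatic): no H
  1 × N: 2 H
  1 × N: 1 H
  1 × S: 1 H
  Total hydrogens = 26.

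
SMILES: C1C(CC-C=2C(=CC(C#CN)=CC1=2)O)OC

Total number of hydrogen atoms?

15

Hydrogens are implicit in SMILES; fill each atom to its normal valence:
  4 × C (aromatic): no H
  3 × C: 2 H each → 6
  2 × C (aromatic): 1 H each → 2
  2 × C: no H
  1 × C: 3 H
  1 × C: 1 H
  1 × N: 2 H
  1 × O: 1 H
  1 × O: no H
  Total hydrogens = 15.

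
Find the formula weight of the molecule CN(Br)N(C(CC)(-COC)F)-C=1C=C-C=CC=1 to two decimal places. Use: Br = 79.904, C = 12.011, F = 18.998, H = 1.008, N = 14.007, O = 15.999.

305.19

Molecular formula: C12H18BrFN2O.
M = 1×79.904 + 12×12.011 + 1×18.998 + 18×1.008 + 2×14.007 + 1×15.999 = 305.19 g/mol.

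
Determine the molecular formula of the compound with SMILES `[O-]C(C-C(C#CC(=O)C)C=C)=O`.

Heavy atoms from the SMILES: 9 C, 3 O.
Implicit hydrogens by atom environment:
  4 × C: no H
  2 × C: 2 H each → 4
  2 × C: 1 H each → 2
  2 × O: no H
  1 × C: 3 H
  1 × O (charge -1): no H
  Total hydrogens = 9.
Net charge -1.
Molecular formula: C9H9O3-

C9H9O3-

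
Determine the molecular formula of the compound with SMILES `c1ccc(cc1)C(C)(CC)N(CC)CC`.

C14H23N

Heavy atoms from the SMILES: 14 C, 1 N.
Implicit hydrogens by atom environment:
  5 × C (aromatic): 1 H each → 5
  4 × C: 3 H each → 12
  3 × C: 2 H each → 6
  1 × C: no H
  1 × C (aromatic): no H
  1 × N: no H
  Total hydrogens = 23.
Molecular formula: C14H23N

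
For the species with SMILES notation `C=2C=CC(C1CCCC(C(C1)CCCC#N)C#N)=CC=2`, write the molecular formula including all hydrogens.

C18H22N2

Heavy atoms from the SMILES: 18 C, 2 N.
Implicit hydrogens by atom environment:
  7 × C: 2 H each → 14
  5 × C (aromatic): 1 H each → 5
  3 × C: 1 H each → 3
  2 × C: no H
  2 × N: no H
  1 × C (aromatic): no H
  Total hydrogens = 22.
Molecular formula: C18H22N2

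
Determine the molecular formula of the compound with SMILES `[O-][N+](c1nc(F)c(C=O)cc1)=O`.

Heavy atoms from the SMILES: 6 C, 1 F, 2 N, 3 O.
Implicit hydrogens by atom environment:
  3 × C (aromatic): no H
  2 × C (aromatic): 1 H each → 2
  2 × O: no H
  1 × C: 1 H
  1 × F: no H
  1 × N (aromatic): no H
  1 × N (charge +1): no H
  1 × O (charge -1): no H
  Total hydrogens = 3.
Molecular formula: C6H3FN2O3

C6H3FN2O3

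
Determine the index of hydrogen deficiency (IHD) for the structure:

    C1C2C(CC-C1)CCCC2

2

Molecular formula from the SMILES: C10H18.
DoU = (2C + 2 + N − H − X)/2 = (2·10 + 2 + 0 − 18 − 0)/2 = 4/2 = 2.
(Structurally: 2 ring(s) + 0 π bond(s) = 2.)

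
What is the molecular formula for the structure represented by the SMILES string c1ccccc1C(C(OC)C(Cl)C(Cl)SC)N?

Heavy atoms from the SMILES: 12 C, 2 Cl, 1 N, 1 O, 1 S.
Implicit hydrogens by atom environment:
  5 × C (aromatic): 1 H each → 5
  4 × C: 1 H each → 4
  2 × C: 3 H each → 6
  2 × Cl: no H
  1 × C (aromatic): no H
  1 × N: 2 H
  1 × O: no H
  1 × S: no H
  Total hydrogens = 17.
Molecular formula: C12H17Cl2NOS

C12H17Cl2NOS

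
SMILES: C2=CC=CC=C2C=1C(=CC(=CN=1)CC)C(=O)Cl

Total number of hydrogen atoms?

Hydrogens are implicit in SMILES; fill each atom to its normal valence:
  7 × C (aromatic): 1 H each → 7
  4 × C (aromatic): no H
  1 × C: 3 H
  1 × C: 2 H
  1 × C: no H
  1 × Cl: no H
  1 × N (aromatic): no H
  1 × O: no H
  Total hydrogens = 12.

12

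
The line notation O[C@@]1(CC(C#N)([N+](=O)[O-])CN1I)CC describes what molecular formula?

Heavy atoms from the SMILES: 7 C, 1 I, 3 N, 3 O.
Implicit hydrogens by atom environment:
  3 × C: 2 H each → 6
  3 × C: no H
  2 × N: no H
  1 × C: 3 H
  1 × I: no H
  1 × N (charge +1): no H
  1 × O: 1 H
  1 × O: no H
  1 × O (charge -1): no H
  Total hydrogens = 10.
Molecular formula: C7H10IN3O3

C7H10IN3O3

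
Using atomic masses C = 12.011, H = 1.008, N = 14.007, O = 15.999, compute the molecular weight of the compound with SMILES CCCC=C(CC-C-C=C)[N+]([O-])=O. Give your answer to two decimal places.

Molecular formula: C10H17NO2.
M = 10×12.011 + 17×1.008 + 1×14.007 + 2×15.999 = 183.25 g/mol.

183.25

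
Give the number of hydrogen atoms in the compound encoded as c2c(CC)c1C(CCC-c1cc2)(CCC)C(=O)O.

22

Hydrogens are implicit in SMILES; fill each atom to its normal valence:
  6 × C: 2 H each → 12
  3 × C (aromatic): 1 H each → 3
  3 × C (aromatic): no H
  2 × C: 3 H each → 6
  2 × C: no H
  1 × O: 1 H
  1 × O: no H
  Total hydrogens = 22.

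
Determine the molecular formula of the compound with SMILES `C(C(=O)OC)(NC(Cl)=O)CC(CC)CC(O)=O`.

Heavy atoms from the SMILES: 10 C, 1 Cl, 1 N, 5 O.
Implicit hydrogens by atom environment:
  4 × O: no H
  3 × C: 2 H each → 6
  3 × C: no H
  2 × C: 3 H each → 6
  2 × C: 1 H each → 2
  1 × Cl: no H
  1 × N: 1 H
  1 × O: 1 H
  Total hydrogens = 16.
Molecular formula: C10H16ClNO5

C10H16ClNO5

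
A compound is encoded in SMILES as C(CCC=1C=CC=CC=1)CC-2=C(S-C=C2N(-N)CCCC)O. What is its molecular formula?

C18H26N2OS

Heavy atoms from the SMILES: 18 C, 2 N, 1 O, 1 S.
Implicit hydrogens by atom environment:
  7 × C: 2 H each → 14
  6 × C (aromatic): 1 H each → 6
  4 × C (aromatic): no H
  1 × C: 3 H
  1 × N: 2 H
  1 × N: no H
  1 × O: 1 H
  1 × S (aromatic): no H
  Total hydrogens = 26.
Molecular formula: C18H26N2OS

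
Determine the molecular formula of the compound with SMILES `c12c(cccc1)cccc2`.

Heavy atoms from the SMILES: 10 C.
Implicit hydrogens by atom environment:
  8 × C (aromatic): 1 H each → 8
  2 × C (aromatic): no H
  Total hydrogens = 8.
Molecular formula: C10H8

C10H8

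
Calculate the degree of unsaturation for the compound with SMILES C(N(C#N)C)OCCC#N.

4

Molecular formula from the SMILES: C6H9N3O.
DoU = (2C + 2 + N − H − X)/2 = (2·6 + 2 + 3 − 9 − 0)/2 = 8/2 = 4.
(Structurally: 0 ring(s) + 4 π bond(s) = 4.)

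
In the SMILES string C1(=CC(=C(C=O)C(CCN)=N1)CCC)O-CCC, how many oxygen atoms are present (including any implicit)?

2

The symbol for oxygen appears 2 times in the SMILES.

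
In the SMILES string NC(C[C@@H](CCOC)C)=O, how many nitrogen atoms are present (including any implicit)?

1

The symbol for nitrogen appears 1 time in the SMILES.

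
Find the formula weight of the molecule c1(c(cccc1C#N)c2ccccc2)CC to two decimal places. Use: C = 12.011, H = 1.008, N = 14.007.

207.28

Molecular formula: C15H13N.
M = 15×12.011 + 13×1.008 + 1×14.007 = 207.28 g/mol.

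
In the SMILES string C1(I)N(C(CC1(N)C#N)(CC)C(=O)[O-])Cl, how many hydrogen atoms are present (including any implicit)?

10

Hydrogens are implicit in SMILES; fill each atom to its normal valence:
  4 × C: no H
  2 × C: 2 H each → 4
  2 × N: no H
  1 × C: 3 H
  1 × C: 1 H
  1 × Cl: no H
  1 × I: no H
  1 × N: 2 H
  1 × O: no H
  1 × O (charge -1): no H
  Total hydrogens = 10.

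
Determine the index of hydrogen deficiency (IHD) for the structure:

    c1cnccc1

4

Molecular formula from the SMILES: C5H5N.
DoU = (2C + 2 + N − H − X)/2 = (2·5 + 2 + 1 − 5 − 0)/2 = 8/2 = 4.
(Structurally: 1 ring(s) + 3 π bond(s) = 4.)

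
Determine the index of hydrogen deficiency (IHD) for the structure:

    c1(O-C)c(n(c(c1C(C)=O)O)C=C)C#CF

7

Molecular formula from the SMILES: C11H10FNO3.
DoU = (2C + 2 + N − H − X)/2 = (2·11 + 2 + 1 − 10 − 1)/2 = 14/2 = 7.
(Structurally: 1 ring(s) + 6 π bond(s) = 7.)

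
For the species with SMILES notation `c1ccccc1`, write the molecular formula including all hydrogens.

C6H6

Heavy atoms from the SMILES: 6 C.
Implicit hydrogens by atom environment:
  6 × C (aromatic): 1 H each → 6
  Total hydrogens = 6.
Molecular formula: C6H6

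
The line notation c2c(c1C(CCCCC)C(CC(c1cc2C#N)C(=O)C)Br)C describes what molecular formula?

Heavy atoms from the SMILES: 1 Br, 19 C, 1 N, 1 O.
Implicit hydrogens by atom environment:
  5 × C: 2 H each → 10
  4 × C (aromatic): no H
  3 × C: 3 H each → 9
  3 × C: 1 H each → 3
  2 × C (aromatic): 1 H each → 2
  2 × C: no H
  1 × Br: no H
  1 × N: no H
  1 × O: no H
  Total hydrogens = 24.
Molecular formula: C19H24BrNO

C19H24BrNO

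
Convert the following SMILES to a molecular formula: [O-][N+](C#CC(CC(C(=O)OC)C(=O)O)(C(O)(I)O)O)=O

Heavy atoms from the SMILES: 9 C, 1 I, 1 N, 9 O.
Implicit hydrogens by atom environment:
  6 × C: no H
  4 × O: 1 H each → 4
  4 × O: no H
  1 × C: 3 H
  1 × C: 2 H
  1 × C: 1 H
  1 × I: no H
  1 × N (charge +1): no H
  1 × O (charge -1): no H
  Total hydrogens = 10.
Molecular formula: C9H10INO9

C9H10INO9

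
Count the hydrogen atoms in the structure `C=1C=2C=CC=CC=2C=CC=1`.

Hydrogens are implicit in SMILES; fill each atom to its normal valence:
  8 × C (aromatic): 1 H each → 8
  2 × C (aromatic): no H
  Total hydrogens = 8.

8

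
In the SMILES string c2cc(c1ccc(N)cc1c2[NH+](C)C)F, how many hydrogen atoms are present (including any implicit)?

Hydrogens are implicit in SMILES; fill each atom to its normal valence:
  5 × C (aromatic): 1 H each → 5
  5 × C (aromatic): no H
  2 × C: 3 H each → 6
  1 × F: no H
  1 × N: 2 H
  1 × N (charge +1): 1 H
  Total hydrogens = 14.

14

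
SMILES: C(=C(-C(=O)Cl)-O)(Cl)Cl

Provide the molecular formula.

Heavy atoms from the SMILES: 3 C, 3 Cl, 2 O.
Implicit hydrogens by atom environment:
  3 × C: no H
  3 × Cl: no H
  1 × O: 1 H
  1 × O: no H
  Total hydrogens = 1.
Molecular formula: C3HCl3O2

C3HCl3O2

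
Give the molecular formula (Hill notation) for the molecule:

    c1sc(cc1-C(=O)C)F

C6H5FOS

Heavy atoms from the SMILES: 6 C, 1 F, 1 O, 1 S.
Implicit hydrogens by atom environment:
  2 × C (aromatic): 1 H each → 2
  2 × C (aromatic): no H
  1 × C: 3 H
  1 × C: no H
  1 × F: no H
  1 × O: no H
  1 × S (aromatic): no H
  Total hydrogens = 5.
Molecular formula: C6H5FOS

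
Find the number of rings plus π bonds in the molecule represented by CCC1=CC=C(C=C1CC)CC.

4

Molecular formula from the SMILES: C12H18.
DoU = (2C + 2 + N − H − X)/2 = (2·12 + 2 + 0 − 18 − 0)/2 = 8/2 = 4.
(Structurally: 1 ring(s) + 3 π bond(s) = 4.)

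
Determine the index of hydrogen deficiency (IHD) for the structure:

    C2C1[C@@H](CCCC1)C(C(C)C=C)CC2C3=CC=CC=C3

7

Molecular formula from the SMILES: C20H28.
DoU = (2C + 2 + N − H − X)/2 = (2·20 + 2 + 0 − 28 − 0)/2 = 14/2 = 7.
(Structurally: 3 ring(s) + 4 π bond(s) = 7.)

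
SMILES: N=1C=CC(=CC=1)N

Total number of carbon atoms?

The symbol for carbon appears 5 times in the SMILES.

5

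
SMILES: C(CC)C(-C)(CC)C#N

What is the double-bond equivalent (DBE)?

2

Molecular formula from the SMILES: C8H15N.
DoU = (2C + 2 + N − H − X)/2 = (2·8 + 2 + 1 − 15 − 0)/2 = 4/2 = 2.
(Structurally: 0 ring(s) + 2 π bond(s) = 2.)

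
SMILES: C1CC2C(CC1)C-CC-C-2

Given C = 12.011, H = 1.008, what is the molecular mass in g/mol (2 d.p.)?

138.25

Molecular formula: C10H18.
M = 10×12.011 + 18×1.008 = 138.25 g/mol.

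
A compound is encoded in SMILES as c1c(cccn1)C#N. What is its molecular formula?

C6H4N2

Heavy atoms from the SMILES: 6 C, 2 N.
Implicit hydrogens by atom environment:
  4 × C (aromatic): 1 H each → 4
  1 × C (aromatic): no H
  1 × C: no H
  1 × N (aromatic): no H
  1 × N: no H
  Total hydrogens = 4.
Molecular formula: C6H4N2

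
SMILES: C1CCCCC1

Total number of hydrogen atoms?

12

Hydrogens are implicit in SMILES; fill each atom to its normal valence:
  6 × C: 2 H each → 12
  Total hydrogens = 12.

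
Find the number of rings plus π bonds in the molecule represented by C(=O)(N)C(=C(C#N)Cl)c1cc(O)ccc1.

8

Molecular formula from the SMILES: C10H7ClN2O2.
DoU = (2C + 2 + N − H − X)/2 = (2·10 + 2 + 2 − 7 − 1)/2 = 16/2 = 8.
(Structurally: 1 ring(s) + 7 π bond(s) = 8.)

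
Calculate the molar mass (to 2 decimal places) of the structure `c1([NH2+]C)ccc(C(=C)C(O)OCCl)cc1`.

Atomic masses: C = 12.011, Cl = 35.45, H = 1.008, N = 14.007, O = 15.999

228.70

Molecular formula: C11H15ClNO2+.
M = 11×12.011 + 1×35.45 + 15×1.008 + 1×14.007 + 2×15.999 = 228.70 g/mol.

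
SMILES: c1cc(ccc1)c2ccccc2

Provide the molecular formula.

C12H10

Heavy atoms from the SMILES: 12 C.
Implicit hydrogens by atom environment:
  10 × C (aromatic): 1 H each → 10
  2 × C (aromatic): no H
  Total hydrogens = 10.
Molecular formula: C12H10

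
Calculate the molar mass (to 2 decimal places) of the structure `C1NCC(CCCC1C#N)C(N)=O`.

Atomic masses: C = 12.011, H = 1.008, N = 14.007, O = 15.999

Molecular formula: C9H15N3O.
M = 9×12.011 + 15×1.008 + 3×14.007 + 1×15.999 = 181.24 g/mol.

181.24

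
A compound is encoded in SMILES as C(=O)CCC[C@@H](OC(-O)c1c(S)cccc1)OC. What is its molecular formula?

Heavy atoms from the SMILES: 13 C, 4 O, 1 S.
Implicit hydrogens by atom environment:
  4 × C (aromatic): 1 H each → 4
  3 × C: 2 H each → 6
  3 × C: 1 H each → 3
  3 × O: no H
  2 × C (aromatic): no H
  1 × C: 3 H
  1 × O: 1 H
  1 × S: 1 H
  Total hydrogens = 18.
Molecular formula: C13H18O4S

C13H18O4S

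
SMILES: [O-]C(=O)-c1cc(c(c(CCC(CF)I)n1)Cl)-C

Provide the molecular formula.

C11H11ClFINO2-

Heavy atoms from the SMILES: 11 C, 1 Cl, 1 F, 1 I, 1 N, 2 O.
Implicit hydrogens by atom environment:
  4 × C (aromatic): no H
  3 × C: 2 H each → 6
  1 × C: 3 H
  1 × C (aromatic): 1 H
  1 × C: 1 H
  1 × C: no H
  1 × Cl: no H
  1 × F: no H
  1 × I: no H
  1 × N (aromatic): no H
  1 × O: no H
  1 × O (charge -1): no H
  Total hydrogens = 11.
Net charge -1.
Molecular formula: C11H11ClFINO2-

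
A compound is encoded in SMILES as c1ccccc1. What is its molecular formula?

Heavy atoms from the SMILES: 6 C.
Implicit hydrogens by atom environment:
  6 × C (aromatic): 1 H each → 6
  Total hydrogens = 6.
Molecular formula: C6H6

C6H6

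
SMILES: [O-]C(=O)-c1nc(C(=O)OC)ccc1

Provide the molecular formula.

C8H6NO4-

Heavy atoms from the SMILES: 8 C, 1 N, 4 O.
Implicit hydrogens by atom environment:
  3 × C (aromatic): 1 H each → 3
  3 × O: no H
  2 × C (aromatic): no H
  2 × C: no H
  1 × C: 3 H
  1 × N (aromatic): no H
  1 × O (charge -1): no H
  Total hydrogens = 6.
Net charge -1.
Molecular formula: C8H6NO4-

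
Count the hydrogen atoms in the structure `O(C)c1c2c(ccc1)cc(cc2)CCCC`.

Hydrogens are implicit in SMILES; fill each atom to its normal valence:
  6 × C (aromatic): 1 H each → 6
  4 × C (aromatic): no H
  3 × C: 2 H each → 6
  2 × C: 3 H each → 6
  1 × O: no H
  Total hydrogens = 18.

18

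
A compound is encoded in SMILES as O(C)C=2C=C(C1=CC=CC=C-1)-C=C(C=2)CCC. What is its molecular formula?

Heavy atoms from the SMILES: 16 C, 1 O.
Implicit hydrogens by atom environment:
  8 × C (aromatic): 1 H each → 8
  4 × C (aromatic): no H
  2 × C: 3 H each → 6
  2 × C: 2 H each → 4
  1 × O: no H
  Total hydrogens = 18.
Molecular formula: C16H18O

C16H18O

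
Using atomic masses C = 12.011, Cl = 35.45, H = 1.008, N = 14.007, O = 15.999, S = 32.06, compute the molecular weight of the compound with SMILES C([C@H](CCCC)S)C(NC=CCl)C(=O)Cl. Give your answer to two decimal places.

Molecular formula: C10H17Cl2NOS.
M = 10×12.011 + 2×35.45 + 17×1.008 + 1×14.007 + 1×15.999 + 1×32.06 = 270.21 g/mol.

270.21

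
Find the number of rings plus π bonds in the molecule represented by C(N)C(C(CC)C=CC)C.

Molecular formula from the SMILES: C9H19N.
DoU = (2C + 2 + N − H − X)/2 = (2·9 + 2 + 1 − 19 − 0)/2 = 2/2 = 1.
(Structurally: 0 ring(s) + 1 π bond(s) = 1.)

1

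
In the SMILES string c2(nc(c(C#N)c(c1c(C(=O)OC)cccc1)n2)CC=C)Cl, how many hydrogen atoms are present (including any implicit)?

Hydrogens are implicit in SMILES; fill each atom to its normal valence:
  6 × C (aromatic): no H
  4 × C (aromatic): 1 H each → 4
  2 × C: 2 H each → 4
  2 × C: no H
  2 × N (aromatic): no H
  2 × O: no H
  1 × C: 3 H
  1 × C: 1 H
  1 × Cl: no H
  1 × N: no H
  Total hydrogens = 12.

12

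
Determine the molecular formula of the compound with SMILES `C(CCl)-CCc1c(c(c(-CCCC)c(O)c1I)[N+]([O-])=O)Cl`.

Heavy atoms from the SMILES: 14 C, 2 Cl, 1 I, 1 N, 3 O.
Implicit hydrogens by atom environment:
  7 × C: 2 H each → 14
  6 × C (aromatic): no H
  2 × Cl: no H
  1 × C: 3 H
  1 × I: no H
  1 × N (charge +1): no H
  1 × O: 1 H
  1 × O: no H
  1 × O (charge -1): no H
  Total hydrogens = 18.
Molecular formula: C14H18Cl2INO3

C14H18Cl2INO3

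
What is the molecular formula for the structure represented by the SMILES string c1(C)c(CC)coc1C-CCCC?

Heavy atoms from the SMILES: 12 C, 1 O.
Implicit hydrogens by atom environment:
  5 × C: 2 H each → 10
  3 × C: 3 H each → 9
  3 × C (aromatic): no H
  1 × C (aromatic): 1 H
  1 × O (aromatic): no H
  Total hydrogens = 20.
Molecular formula: C12H20O

C12H20O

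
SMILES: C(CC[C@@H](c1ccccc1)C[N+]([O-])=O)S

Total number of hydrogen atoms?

15

Hydrogens are implicit in SMILES; fill each atom to its normal valence:
  5 × C (aromatic): 1 H each → 5
  4 × C: 2 H each → 8
  1 × C: 1 H
  1 × C (aromatic): no H
  1 × N (charge +1): no H
  1 × O: no H
  1 × O (charge -1): no H
  1 × S: 1 H
  Total hydrogens = 15.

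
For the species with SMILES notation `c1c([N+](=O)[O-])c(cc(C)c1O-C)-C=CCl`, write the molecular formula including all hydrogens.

Heavy atoms from the SMILES: 10 C, 1 Cl, 1 N, 3 O.
Implicit hydrogens by atom environment:
  4 × C (aromatic): no H
  2 × C: 3 H each → 6
  2 × C (aromatic): 1 H each → 2
  2 × C: 1 H each → 2
  2 × O: no H
  1 × Cl: no H
  1 × N (charge +1): no H
  1 × O (charge -1): no H
  Total hydrogens = 10.
Molecular formula: C10H10ClNO3

C10H10ClNO3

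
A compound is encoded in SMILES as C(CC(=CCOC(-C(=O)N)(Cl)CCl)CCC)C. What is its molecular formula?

C12H21Cl2NO2

Heavy atoms from the SMILES: 12 C, 2 Cl, 1 N, 2 O.
Implicit hydrogens by atom environment:
  6 × C: 2 H each → 12
  3 × C: no H
  2 × C: 3 H each → 6
  2 × Cl: no H
  2 × O: no H
  1 × C: 1 H
  1 × N: 2 H
  Total hydrogens = 21.
Molecular formula: C12H21Cl2NO2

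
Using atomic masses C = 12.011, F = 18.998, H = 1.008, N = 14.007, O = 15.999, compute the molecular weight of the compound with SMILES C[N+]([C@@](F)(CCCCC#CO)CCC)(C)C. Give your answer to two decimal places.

Molecular formula: C13H25FNO+.
M = 13×12.011 + 1×18.998 + 25×1.008 + 1×14.007 + 1×15.999 = 230.35 g/mol.

230.35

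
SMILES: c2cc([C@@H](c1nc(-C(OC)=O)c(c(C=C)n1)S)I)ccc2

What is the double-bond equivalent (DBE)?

10

Molecular formula from the SMILES: C15H13IN2O2S.
DoU = (2C + 2 + N − H − X)/2 = (2·15 + 2 + 2 − 13 − 1)/2 = 20/2 = 10.
(Structurally: 2 ring(s) + 8 π bond(s) = 10.)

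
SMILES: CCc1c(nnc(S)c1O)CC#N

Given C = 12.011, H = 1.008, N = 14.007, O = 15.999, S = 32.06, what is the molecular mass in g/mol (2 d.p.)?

Molecular formula: C8H9N3OS.
M = 8×12.011 + 9×1.008 + 3×14.007 + 1×15.999 + 1×32.06 = 195.24 g/mol.

195.24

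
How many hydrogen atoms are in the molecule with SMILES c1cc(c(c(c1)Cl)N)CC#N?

Hydrogens are implicit in SMILES; fill each atom to its normal valence:
  3 × C (aromatic): 1 H each → 3
  3 × C (aromatic): no H
  1 × C: 2 H
  1 × C: no H
  1 × Cl: no H
  1 × N: 2 H
  1 × N: no H
  Total hydrogens = 7.

7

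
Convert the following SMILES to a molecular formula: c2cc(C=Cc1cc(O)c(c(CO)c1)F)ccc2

Heavy atoms from the SMILES: 15 C, 1 F, 2 O.
Implicit hydrogens by atom environment:
  7 × C (aromatic): 1 H each → 7
  5 × C (aromatic): no H
  2 × C: 1 H each → 2
  2 × O: 1 H each → 2
  1 × C: 2 H
  1 × F: no H
  Total hydrogens = 13.
Molecular formula: C15H13FO2

C15H13FO2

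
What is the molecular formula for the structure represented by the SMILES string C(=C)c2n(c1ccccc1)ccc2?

Heavy atoms from the SMILES: 12 C, 1 N.
Implicit hydrogens by atom environment:
  8 × C (aromatic): 1 H each → 8
  2 × C (aromatic): no H
  1 × C: 2 H
  1 × C: 1 H
  1 × N (aromatic): no H
  Total hydrogens = 11.
Molecular formula: C12H11N

C12H11N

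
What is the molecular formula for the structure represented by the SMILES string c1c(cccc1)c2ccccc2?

Heavy atoms from the SMILES: 12 C.
Implicit hydrogens by atom environment:
  10 × C (aromatic): 1 H each → 10
  2 × C (aromatic): no H
  Total hydrogens = 10.
Molecular formula: C12H10

C12H10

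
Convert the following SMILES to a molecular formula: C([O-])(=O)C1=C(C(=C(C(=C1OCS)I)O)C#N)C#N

C10H4IN2O4S-

Heavy atoms from the SMILES: 10 C, 1 I, 2 N, 4 O, 1 S.
Implicit hydrogens by atom environment:
  6 × C (aromatic): no H
  3 × C: no H
  2 × N: no H
  2 × O: no H
  1 × C: 2 H
  1 × I: no H
  1 × O: 1 H
  1 × O (charge -1): no H
  1 × S: 1 H
  Total hydrogens = 4.
Net charge -1.
Molecular formula: C10H4IN2O4S-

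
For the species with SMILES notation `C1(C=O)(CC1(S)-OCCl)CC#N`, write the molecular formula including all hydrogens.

Heavy atoms from the SMILES: 7 C, 1 Cl, 1 N, 2 O, 1 S.
Implicit hydrogens by atom environment:
  3 × C: 2 H each → 6
  3 × C: no H
  2 × O: no H
  1 × C: 1 H
  1 × Cl: no H
  1 × N: no H
  1 × S: 1 H
  Total hydrogens = 8.
Molecular formula: C7H8ClNO2S

C7H8ClNO2S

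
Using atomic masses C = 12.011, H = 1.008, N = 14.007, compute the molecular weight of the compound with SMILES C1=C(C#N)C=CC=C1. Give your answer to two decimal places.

Molecular formula: C7H5N.
M = 7×12.011 + 5×1.008 + 1×14.007 = 103.12 g/mol.

103.12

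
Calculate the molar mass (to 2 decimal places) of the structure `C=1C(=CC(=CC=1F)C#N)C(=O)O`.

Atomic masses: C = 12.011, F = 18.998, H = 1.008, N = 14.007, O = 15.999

165.12

Molecular formula: C8H4FNO2.
M = 8×12.011 + 1×18.998 + 4×1.008 + 1×14.007 + 2×15.999 = 165.12 g/mol.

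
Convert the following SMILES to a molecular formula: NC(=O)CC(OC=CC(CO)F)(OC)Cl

C8H13ClFNO4

Heavy atoms from the SMILES: 8 C, 1 Cl, 1 F, 1 N, 4 O.
Implicit hydrogens by atom environment:
  3 × C: 1 H each → 3
  3 × O: no H
  2 × C: 2 H each → 4
  2 × C: no H
  1 × C: 3 H
  1 × Cl: no H
  1 × F: no H
  1 × N: 2 H
  1 × O: 1 H
  Total hydrogens = 13.
Molecular formula: C8H13ClFNO4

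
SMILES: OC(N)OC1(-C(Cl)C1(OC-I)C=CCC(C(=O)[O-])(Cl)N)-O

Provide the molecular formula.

C10H14Cl2IN2O6-

Heavy atoms from the SMILES: 10 C, 2 Cl, 1 I, 2 N, 6 O.
Implicit hydrogens by atom environment:
  4 × C: 1 H each → 4
  4 × C: no H
  3 × O: no H
  2 × C: 2 H each → 4
  2 × Cl: no H
  2 × N: 2 H each → 4
  2 × O: 1 H each → 2
  1 × I: no H
  1 × O (charge -1): no H
  Total hydrogens = 14.
Net charge -1.
Molecular formula: C10H14Cl2IN2O6-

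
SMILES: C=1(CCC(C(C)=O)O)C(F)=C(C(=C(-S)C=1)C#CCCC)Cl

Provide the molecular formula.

Heavy atoms from the SMILES: 16 C, 1 Cl, 1 F, 2 O, 1 S.
Implicit hydrogens by atom environment:
  5 × C (aromatic): no H
  4 × C: 2 H each → 8
  3 × C: no H
  2 × C: 3 H each → 6
  1 × C (aromatic): 1 H
  1 × C: 1 H
  1 × Cl: no H
  1 × F: no H
  1 × O: 1 H
  1 × O: no H
  1 × S: 1 H
  Total hydrogens = 18.
Molecular formula: C16H18ClFO2S

C16H18ClFO2S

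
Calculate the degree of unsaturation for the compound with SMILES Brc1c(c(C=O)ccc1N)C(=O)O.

6

Molecular formula from the SMILES: C8H6BrNO3.
DoU = (2C + 2 + N − H − X)/2 = (2·8 + 2 + 1 − 6 − 1)/2 = 12/2 = 6.
(Structurally: 1 ring(s) + 5 π bond(s) = 6.)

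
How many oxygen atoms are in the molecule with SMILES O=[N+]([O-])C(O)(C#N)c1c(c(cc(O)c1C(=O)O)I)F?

The symbol for oxygen appears 6 times in the SMILES.

6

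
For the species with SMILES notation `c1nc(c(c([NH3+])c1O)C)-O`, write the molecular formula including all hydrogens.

C6H9N2O2+

Heavy atoms from the SMILES: 6 C, 2 N, 2 O.
Implicit hydrogens by atom environment:
  4 × C (aromatic): no H
  2 × O: 1 H each → 2
  1 × C: 3 H
  1 × C (aromatic): 1 H
  1 × N (charge +1): 3 H
  1 × N (aromatic): no H
  Total hydrogens = 9.
Net charge +1.
Molecular formula: C6H9N2O2+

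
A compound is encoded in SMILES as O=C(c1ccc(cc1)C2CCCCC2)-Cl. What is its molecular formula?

C13H15ClO

Heavy atoms from the SMILES: 13 C, 1 Cl, 1 O.
Implicit hydrogens by atom environment:
  5 × C: 2 H each → 10
  4 × C (aromatic): 1 H each → 4
  2 × C (aromatic): no H
  1 × C: 1 H
  1 × C: no H
  1 × Cl: no H
  1 × O: no H
  Total hydrogens = 15.
Molecular formula: C13H15ClO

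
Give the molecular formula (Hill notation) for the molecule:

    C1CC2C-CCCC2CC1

Heavy atoms from the SMILES: 10 C.
Implicit hydrogens by atom environment:
  8 × C: 2 H each → 16
  2 × C: 1 H each → 2
  Total hydrogens = 18.
Molecular formula: C10H18

C10H18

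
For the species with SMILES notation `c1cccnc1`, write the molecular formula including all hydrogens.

Heavy atoms from the SMILES: 5 C, 1 N.
Implicit hydrogens by atom environment:
  5 × C (aromatic): 1 H each → 5
  1 × N (aromatic): no H
  Total hydrogens = 5.
Molecular formula: C5H5N

C5H5N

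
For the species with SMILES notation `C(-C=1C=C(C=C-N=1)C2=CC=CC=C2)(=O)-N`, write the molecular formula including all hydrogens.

Heavy atoms from the SMILES: 12 C, 2 N, 1 O.
Implicit hydrogens by atom environment:
  8 × C (aromatic): 1 H each → 8
  3 × C (aromatic): no H
  1 × C: no H
  1 × N: 2 H
  1 × N (aromatic): no H
  1 × O: no H
  Total hydrogens = 10.
Molecular formula: C12H10N2O

C12H10N2O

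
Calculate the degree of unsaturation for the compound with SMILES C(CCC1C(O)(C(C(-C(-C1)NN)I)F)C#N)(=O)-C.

Molecular formula from the SMILES: C11H17FIN3O2.
DoU = (2C + 2 + N − H − X)/2 = (2·11 + 2 + 3 − 17 − 2)/2 = 8/2 = 4.
(Structurally: 1 ring(s) + 3 π bond(s) = 4.)

4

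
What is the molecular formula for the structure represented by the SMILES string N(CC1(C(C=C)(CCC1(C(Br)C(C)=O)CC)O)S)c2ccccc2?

Heavy atoms from the SMILES: 1 Br, 19 C, 1 N, 2 O, 1 S.
Implicit hydrogens by atom environment:
  5 × C: 2 H each → 10
  5 × C (aromatic): 1 H each → 5
  4 × C: no H
  2 × C: 3 H each → 6
  2 × C: 1 H each → 2
  1 × Br: no H
  1 × C (aromatic): no H
  1 × N: 1 H
  1 × O: 1 H
  1 × O: no H
  1 × S: 1 H
  Total hydrogens = 26.
Molecular formula: C19H26BrNO2S

C19H26BrNO2S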